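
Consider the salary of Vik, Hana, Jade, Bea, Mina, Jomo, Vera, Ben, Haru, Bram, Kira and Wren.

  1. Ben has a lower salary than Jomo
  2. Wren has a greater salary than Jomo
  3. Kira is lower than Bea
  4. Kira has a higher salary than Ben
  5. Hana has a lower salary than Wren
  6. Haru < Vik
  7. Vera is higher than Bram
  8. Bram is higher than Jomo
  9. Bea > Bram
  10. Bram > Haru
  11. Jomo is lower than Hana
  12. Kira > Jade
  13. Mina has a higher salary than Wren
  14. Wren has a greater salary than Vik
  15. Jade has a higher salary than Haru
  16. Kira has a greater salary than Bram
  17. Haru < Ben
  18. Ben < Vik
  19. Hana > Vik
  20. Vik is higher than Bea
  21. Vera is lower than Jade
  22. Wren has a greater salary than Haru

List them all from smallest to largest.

Haru < Ben < Jomo < Bram < Vera < Jade < Kira < Bea < Vik < Hana < Wren < Mina

Each adjacent pair is fixed by a given relation: Haru < Ben; Ben < Jomo; Jomo < Bram; Bram < Vera; Vera < Jade; Jade < Kira; Kira < Bea; Bea < Vik; Vik < Hana; Hana < Wren; Wren < Mina. Chaining them end to end gives the full order.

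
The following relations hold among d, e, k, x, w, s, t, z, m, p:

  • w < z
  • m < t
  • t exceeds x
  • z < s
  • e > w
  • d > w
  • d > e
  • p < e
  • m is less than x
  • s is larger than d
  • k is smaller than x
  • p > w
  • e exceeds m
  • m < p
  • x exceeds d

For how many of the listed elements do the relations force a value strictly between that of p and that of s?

2

The relations place p below s. An element lies strictly between them when it is forced above p and also forced below s.
Above p: {e, d, x, t}. Below s: {w, z, m, e, d}.
Intersection: {e, d} — 2.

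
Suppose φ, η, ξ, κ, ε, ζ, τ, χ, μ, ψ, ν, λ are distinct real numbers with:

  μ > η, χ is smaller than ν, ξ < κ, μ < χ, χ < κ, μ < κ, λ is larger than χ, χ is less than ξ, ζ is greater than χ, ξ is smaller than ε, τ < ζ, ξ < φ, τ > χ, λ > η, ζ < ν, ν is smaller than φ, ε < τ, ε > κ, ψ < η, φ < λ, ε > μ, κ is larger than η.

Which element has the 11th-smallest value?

The consecutive relations fix a unique order: ψ < η < μ < χ < ξ < κ < ε < τ < ζ < ν < φ < λ.
The 11th smallest is φ.

φ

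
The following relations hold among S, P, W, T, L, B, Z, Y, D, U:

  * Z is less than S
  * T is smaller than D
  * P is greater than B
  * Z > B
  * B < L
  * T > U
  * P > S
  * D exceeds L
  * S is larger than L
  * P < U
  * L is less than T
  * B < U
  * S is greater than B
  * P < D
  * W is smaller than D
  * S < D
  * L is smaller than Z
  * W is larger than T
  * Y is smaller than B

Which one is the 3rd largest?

Piecing the relations together gives one ordering: Y < B < L < Z < S < P < U < T < W < D.
The 3rd largest is T.

T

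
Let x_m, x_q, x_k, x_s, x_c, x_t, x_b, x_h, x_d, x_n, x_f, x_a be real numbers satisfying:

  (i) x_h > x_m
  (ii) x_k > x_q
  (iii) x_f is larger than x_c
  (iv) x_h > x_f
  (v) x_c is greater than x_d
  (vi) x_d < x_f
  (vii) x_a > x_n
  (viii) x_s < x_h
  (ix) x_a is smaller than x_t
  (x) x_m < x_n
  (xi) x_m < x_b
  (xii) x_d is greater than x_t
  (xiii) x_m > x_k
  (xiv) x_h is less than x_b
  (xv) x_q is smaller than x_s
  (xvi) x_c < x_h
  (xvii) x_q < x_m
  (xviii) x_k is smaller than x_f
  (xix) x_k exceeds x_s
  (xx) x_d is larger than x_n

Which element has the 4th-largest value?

Piecing the relations together gives one ordering: x_q < x_s < x_k < x_m < x_n < x_a < x_t < x_d < x_c < x_f < x_h < x_b.
The 4th largest is x_c.

x_c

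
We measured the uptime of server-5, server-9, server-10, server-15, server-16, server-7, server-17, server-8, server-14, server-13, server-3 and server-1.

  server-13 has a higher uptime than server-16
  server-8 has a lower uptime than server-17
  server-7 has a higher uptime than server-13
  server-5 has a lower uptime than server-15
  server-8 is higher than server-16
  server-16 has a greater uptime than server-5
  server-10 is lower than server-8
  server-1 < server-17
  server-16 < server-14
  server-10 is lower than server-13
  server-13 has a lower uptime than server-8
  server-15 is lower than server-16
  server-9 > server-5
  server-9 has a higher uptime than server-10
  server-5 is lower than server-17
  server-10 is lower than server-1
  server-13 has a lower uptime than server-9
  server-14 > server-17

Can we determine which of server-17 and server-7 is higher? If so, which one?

undetermined

Following every chain through server-17: above server-17 we get server-14; below server-17 we get server-10, server-5, server-15, server-16, server-13, server-1, server-8.
server-7 is not reached, and no chain runs the other way from server-7 to server-17.
So the given relations leave the order of server-17 and server-7 undetermined.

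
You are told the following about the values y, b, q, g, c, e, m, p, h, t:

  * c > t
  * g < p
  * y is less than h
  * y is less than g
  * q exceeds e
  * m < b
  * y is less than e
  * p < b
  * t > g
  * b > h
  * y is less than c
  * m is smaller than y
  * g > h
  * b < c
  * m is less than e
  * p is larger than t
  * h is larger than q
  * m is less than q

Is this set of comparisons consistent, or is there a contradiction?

consistent

The single ordering m < y < e < q < h < g < t < p < b < c satisfies every listed relation, so no contradiction arises.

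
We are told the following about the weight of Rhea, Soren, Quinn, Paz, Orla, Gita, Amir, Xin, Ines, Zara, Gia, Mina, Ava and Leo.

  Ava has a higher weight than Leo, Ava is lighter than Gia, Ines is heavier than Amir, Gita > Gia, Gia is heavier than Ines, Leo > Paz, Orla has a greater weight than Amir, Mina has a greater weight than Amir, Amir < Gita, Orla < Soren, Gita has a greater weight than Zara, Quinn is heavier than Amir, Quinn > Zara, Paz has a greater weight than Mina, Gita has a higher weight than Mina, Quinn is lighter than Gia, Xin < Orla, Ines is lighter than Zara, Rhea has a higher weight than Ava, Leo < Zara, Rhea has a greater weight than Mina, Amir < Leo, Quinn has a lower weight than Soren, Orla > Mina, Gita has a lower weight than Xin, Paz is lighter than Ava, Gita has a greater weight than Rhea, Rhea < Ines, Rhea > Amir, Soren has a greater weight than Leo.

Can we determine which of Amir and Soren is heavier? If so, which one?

Soren

Amir < Mina and Mina < Paz give Amir < Paz.
With Paz < Leo: Amir < Mina < Paz < Leo.
Then Leo < Ava extends the chain to Ava.
Then Ava < Rhea extends the chain to Rhea.
With Rhea < Ines: Amir < Mina < Paz < Leo < Ava < Rhea < Ines.
With Ines < Zara: Amir < Mina < Paz < Leo < Ava < Rhea < Ines < Zara.
With Zara < Quinn: Amir < Mina < Paz < Leo < Ava < Rhea < Ines < Zara < Quinn.
Then Quinn < Gia extends the chain to Gia.
Then Gia < Gita extends the chain to Gita.
Then Gita < Xin extends the chain to Xin.
Then Xin < Orla extends the chain to Orla.
With Orla < Soren: Amir < Mina < Paz < Leo < Ava < Rhea < Ines < Zara < Quinn < Gia < Gita < Xin < Orla < Soren.
So Soren is heavier.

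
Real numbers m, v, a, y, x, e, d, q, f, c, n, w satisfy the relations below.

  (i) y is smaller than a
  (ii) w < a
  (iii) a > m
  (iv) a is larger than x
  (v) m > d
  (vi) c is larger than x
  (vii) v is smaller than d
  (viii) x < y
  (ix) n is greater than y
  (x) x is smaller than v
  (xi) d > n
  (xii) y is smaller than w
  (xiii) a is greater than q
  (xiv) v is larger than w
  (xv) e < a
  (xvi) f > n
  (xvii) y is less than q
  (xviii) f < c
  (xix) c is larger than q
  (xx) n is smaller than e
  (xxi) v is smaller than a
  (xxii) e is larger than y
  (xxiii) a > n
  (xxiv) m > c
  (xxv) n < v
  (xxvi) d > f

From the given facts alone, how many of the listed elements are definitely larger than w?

From w the given relations immediately reach v, a.
From those, d — 3 in total.
From those, m — 4 in total.
Nothing else is reachable above w; 4 in all.

4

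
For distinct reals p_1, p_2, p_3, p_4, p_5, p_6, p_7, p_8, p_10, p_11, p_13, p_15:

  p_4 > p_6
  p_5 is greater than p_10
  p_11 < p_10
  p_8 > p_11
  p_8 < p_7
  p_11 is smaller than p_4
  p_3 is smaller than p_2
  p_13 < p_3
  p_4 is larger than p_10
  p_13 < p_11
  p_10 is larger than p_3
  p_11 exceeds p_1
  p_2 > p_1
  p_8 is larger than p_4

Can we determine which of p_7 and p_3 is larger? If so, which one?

p_7

p_3 < p_10 and p_10 < p_4 give p_3 < p_4.
With p_4 < p_8: p_3 < p_10 < p_4 < p_8.
Then p_8 < p_7 extends the chain to p_7.
So p_7 is larger.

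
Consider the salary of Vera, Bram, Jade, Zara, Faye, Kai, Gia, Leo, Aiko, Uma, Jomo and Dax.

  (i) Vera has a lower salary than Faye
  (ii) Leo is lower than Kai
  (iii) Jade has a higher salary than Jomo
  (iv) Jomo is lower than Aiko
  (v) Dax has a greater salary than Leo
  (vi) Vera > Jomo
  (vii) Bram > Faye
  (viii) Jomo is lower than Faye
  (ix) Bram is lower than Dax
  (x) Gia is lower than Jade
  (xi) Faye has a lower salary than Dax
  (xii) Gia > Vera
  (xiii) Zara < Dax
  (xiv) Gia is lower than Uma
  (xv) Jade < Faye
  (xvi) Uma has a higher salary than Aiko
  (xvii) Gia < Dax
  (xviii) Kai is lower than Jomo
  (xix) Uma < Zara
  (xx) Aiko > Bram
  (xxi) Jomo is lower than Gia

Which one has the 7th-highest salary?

Piecing the relations together gives one ordering: Leo < Kai < Jomo < Vera < Gia < Jade < Faye < Bram < Aiko < Uma < Zara < Dax.
Counting 7 from the largest end gives Jade.

Jade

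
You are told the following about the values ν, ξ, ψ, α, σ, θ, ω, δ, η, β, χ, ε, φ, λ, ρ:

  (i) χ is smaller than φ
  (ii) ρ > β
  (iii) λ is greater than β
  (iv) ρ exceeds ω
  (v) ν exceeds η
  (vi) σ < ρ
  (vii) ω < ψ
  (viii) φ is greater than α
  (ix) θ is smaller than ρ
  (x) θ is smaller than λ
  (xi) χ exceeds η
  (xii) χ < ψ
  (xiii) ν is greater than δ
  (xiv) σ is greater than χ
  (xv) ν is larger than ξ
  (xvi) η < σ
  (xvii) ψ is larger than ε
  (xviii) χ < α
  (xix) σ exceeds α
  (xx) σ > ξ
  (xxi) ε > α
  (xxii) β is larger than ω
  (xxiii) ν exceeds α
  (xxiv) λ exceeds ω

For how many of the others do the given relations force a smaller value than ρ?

From ρ the given relations immediately reach θ, ω, β, σ.
From those, η, ξ, χ, α — 8 in total.
Nothing else is reachable below ρ; 8 in all.

8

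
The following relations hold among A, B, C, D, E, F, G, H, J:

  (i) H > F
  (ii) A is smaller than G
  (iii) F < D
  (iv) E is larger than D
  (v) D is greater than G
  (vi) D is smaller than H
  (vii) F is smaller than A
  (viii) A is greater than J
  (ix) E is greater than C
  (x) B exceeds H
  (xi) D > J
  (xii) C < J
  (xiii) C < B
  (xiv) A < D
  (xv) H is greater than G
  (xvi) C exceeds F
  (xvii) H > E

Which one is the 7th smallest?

E

The consecutive relations fix a unique order: F < C < J < A < G < D < E < H < B.
The 7th smallest is E.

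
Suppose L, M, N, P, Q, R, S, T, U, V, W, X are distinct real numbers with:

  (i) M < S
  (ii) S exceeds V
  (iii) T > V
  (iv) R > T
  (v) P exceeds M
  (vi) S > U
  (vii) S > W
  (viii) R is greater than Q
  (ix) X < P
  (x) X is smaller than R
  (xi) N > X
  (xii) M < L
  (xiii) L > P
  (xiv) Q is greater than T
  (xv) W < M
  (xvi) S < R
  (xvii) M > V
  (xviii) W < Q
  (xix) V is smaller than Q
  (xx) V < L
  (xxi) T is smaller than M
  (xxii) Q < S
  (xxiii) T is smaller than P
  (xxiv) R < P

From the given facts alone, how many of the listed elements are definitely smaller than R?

8

Directly below R: X, T, Q, S.
One step further: V, U, W, M (8 so far).
Nothing else is reachable below R; 8 in all.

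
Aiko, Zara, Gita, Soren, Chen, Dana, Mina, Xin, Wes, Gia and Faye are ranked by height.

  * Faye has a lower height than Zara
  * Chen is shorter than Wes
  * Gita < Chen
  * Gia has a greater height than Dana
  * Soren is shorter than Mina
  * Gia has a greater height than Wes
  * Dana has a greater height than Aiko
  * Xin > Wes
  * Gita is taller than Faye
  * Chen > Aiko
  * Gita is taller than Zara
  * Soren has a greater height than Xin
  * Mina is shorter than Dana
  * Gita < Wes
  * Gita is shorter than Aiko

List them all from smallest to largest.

Faye < Zara < Gita < Aiko < Chen < Wes < Xin < Soren < Mina < Dana < Gia

Each adjacent pair is fixed by a given relation: Faye < Zara; Zara < Gita; Gita < Aiko; Aiko < Chen; Chen < Wes; Wes < Xin; Xin < Soren; Soren < Mina; Mina < Dana; Dana < Gia. Chaining them end to end gives the full order.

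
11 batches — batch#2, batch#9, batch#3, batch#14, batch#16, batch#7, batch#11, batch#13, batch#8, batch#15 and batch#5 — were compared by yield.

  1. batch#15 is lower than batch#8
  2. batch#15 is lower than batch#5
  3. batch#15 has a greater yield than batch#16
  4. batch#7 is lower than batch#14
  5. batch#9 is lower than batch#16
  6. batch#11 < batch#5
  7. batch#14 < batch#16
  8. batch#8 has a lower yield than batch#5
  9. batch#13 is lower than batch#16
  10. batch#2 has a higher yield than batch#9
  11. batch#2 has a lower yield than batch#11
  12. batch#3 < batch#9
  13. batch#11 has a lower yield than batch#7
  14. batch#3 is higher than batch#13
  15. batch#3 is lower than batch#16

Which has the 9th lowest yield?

Chaining the given pairs: batch#13 < batch#3 < batch#9 < batch#2 < batch#11 < batch#7 < batch#14 < batch#16 < batch#15 < batch#8 < batch#5.
The 9th smallest is batch#15.

batch#15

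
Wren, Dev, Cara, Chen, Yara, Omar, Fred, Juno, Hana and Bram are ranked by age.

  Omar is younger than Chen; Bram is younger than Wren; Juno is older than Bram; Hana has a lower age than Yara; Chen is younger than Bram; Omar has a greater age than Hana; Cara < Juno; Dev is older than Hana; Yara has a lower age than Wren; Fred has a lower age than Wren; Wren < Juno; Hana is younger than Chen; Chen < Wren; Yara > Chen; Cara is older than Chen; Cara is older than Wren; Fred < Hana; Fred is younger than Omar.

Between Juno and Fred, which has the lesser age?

Fred

Fred < Hana and Hana < Omar give Fred < Omar.
With Omar < Chen: Fred < Hana < Omar < Chen.
With Chen < Bram: Fred < Hana < Omar < Chen < Bram.
With Bram < Wren: Fred < Hana < Omar < Chen < Bram < Wren.
With Wren < Cara: Fred < Hana < Omar < Chen < Bram < Wren < Cara.
Then Cara < Juno extends the chain to Juno.
So Fred < Juno; Fred is the younger of the two.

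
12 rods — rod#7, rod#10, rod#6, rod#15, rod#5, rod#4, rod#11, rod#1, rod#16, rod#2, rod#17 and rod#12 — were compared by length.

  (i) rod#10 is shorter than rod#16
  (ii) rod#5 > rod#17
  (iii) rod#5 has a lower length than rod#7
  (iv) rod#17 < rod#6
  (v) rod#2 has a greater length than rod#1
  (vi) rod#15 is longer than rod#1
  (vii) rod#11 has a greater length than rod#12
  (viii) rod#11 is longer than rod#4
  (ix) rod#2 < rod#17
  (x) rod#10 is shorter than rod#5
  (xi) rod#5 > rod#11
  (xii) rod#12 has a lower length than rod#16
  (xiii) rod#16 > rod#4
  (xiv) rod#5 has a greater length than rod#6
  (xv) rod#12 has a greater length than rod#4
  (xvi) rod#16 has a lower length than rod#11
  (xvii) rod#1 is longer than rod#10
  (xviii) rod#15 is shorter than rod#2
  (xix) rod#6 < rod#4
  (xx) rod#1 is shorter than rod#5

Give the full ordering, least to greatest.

The consecutive links are each given: rod#10 < rod#1; rod#1 < rod#15; rod#15 < rod#2; rod#2 < rod#17; rod#17 < rod#6; rod#6 < rod#4; rod#4 < rod#12; rod#12 < rod#16; rod#16 < rod#11; rod#11 < rod#5; rod#5 < rod#7.

rod#10 < rod#1 < rod#15 < rod#2 < rod#17 < rod#6 < rod#4 < rod#12 < rod#16 < rod#11 < rod#5 < rod#7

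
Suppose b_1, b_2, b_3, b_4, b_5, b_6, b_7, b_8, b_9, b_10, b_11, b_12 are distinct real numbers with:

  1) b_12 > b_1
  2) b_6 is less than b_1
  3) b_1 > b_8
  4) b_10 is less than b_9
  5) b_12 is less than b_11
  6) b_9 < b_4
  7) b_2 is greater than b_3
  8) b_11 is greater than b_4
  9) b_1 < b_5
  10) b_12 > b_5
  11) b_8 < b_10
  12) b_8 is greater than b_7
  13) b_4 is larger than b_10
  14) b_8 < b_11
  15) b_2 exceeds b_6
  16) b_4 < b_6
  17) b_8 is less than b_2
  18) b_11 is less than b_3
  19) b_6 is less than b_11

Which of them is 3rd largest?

Piecing the relations together gives one ordering: b_7 < b_8 < b_10 < b_9 < b_4 < b_6 < b_1 < b_5 < b_12 < b_11 < b_3 < b_2.
The 3rd largest is b_11.

b_11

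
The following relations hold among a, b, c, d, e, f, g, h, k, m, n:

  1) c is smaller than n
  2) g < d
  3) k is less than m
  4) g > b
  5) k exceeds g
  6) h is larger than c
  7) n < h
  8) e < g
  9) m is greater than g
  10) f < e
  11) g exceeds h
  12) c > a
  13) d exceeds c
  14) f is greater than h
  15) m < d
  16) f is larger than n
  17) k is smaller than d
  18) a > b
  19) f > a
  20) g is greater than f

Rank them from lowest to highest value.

The consecutive links are each given: b < a; a < c; c < n; n < h; h < f; f < e; e < g; g < k; k < m; m < d.

b < a < c < n < h < f < e < g < k < m < d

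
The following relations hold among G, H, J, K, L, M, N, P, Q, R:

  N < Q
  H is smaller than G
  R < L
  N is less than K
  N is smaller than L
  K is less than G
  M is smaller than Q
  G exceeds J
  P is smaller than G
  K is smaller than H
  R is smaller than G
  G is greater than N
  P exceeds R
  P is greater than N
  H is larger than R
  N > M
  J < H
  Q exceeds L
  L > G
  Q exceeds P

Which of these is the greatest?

R is not greatest since R < P; M is not greatest since M < N; J is not greatest since J < G; N is not greatest since N < K; K is not greatest since K < H; P is not greatest since P < G; H is not greatest since H < G; G is not greatest since G < L; L is not greatest since L < Q.
Only Q has nothing above it, so Q is the greatest.

Q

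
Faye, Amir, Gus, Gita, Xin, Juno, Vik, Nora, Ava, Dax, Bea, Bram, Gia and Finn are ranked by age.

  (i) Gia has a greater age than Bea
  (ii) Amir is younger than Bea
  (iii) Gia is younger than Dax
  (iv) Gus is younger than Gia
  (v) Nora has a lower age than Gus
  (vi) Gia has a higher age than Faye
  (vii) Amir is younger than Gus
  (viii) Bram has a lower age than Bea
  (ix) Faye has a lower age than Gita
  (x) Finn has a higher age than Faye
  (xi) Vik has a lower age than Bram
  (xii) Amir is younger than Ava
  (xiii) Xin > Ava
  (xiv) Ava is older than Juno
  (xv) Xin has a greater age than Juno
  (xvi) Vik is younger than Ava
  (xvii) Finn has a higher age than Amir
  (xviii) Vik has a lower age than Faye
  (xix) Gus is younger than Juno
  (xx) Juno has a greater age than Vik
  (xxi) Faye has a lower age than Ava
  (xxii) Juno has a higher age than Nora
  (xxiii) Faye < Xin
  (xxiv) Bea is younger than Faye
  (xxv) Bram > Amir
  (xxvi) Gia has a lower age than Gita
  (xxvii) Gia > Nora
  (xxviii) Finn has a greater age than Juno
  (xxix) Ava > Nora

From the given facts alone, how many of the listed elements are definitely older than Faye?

6

The elements the relations force above Faye are Ava, Gia, Finn, Gita, Xin, Dax — no chain reaches any other.
That is 6.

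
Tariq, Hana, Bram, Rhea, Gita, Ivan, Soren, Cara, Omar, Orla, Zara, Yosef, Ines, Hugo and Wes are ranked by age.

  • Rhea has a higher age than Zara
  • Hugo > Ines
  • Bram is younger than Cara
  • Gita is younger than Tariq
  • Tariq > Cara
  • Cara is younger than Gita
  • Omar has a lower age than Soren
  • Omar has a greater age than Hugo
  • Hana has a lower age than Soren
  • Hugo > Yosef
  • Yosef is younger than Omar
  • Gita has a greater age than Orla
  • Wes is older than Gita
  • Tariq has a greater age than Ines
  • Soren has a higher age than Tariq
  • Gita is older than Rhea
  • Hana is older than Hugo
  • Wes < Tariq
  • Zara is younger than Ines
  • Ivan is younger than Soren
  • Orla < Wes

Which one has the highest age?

Yosef is not greatest since Yosef < Omar; Orla is not greatest since Orla < Wes; Bram is not greatest since Bram < Cara; Zara is not greatest since Zara < Ines; Ines is not greatest since Ines < Hugo; Ivan is not greatest since Ivan < Soren; Hugo is not greatest since Hugo < Hana; Hana is not greatest since Hana < Soren; Cara is not greatest since Cara < Gita; Omar is not greatest since Omar < Soren; Rhea is not greatest since Rhea < Gita; Gita is not greatest since Gita < Tariq; Wes is not greatest since Wes < Tariq; Tariq is not greatest since Tariq < Soren.
Only Soren has nothing above it, so Soren is the highest age.

Soren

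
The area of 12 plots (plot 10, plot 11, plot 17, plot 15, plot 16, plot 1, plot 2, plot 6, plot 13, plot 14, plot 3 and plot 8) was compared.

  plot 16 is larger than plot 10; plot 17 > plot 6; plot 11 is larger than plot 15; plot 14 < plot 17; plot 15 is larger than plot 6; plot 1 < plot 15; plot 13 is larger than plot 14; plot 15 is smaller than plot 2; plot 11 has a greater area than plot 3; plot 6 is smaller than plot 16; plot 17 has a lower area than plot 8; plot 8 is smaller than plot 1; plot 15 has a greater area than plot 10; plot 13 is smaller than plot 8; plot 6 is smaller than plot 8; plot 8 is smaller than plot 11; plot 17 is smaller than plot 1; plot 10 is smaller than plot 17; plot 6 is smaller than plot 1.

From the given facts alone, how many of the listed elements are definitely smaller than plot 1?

6

Directly below plot 1: plot 6, plot 17, plot 8.
One step further: plot 10, plot 14, plot 13 (6 so far).
Nothing else is reachable below plot 1; 6 in all.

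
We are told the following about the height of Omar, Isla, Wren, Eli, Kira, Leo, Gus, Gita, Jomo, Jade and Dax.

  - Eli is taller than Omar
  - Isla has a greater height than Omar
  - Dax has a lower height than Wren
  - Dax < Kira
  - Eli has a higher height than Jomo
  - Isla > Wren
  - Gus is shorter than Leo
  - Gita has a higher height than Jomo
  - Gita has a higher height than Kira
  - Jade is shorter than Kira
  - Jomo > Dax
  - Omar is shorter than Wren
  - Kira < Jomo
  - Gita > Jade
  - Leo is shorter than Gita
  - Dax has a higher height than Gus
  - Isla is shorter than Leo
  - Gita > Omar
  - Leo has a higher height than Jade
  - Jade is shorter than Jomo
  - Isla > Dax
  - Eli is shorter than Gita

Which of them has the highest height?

Gita

Chaining downward from Gita: directly below it, Omar, Jade, Kira, Jomo, Leo, Eli; then Gus, Dax, Isla; then Wren.
That covers every other element, and nothing is given above Gita, so Gita is the highest height.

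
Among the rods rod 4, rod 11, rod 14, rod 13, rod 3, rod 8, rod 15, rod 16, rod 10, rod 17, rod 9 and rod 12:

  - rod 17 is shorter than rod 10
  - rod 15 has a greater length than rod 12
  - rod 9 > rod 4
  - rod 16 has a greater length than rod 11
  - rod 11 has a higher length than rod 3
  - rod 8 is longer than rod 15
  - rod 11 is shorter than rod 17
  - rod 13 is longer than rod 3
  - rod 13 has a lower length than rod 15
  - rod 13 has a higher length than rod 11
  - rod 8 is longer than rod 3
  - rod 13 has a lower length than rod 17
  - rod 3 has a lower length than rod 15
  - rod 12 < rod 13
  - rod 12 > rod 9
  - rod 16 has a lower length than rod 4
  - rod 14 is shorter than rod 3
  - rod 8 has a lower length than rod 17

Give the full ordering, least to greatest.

Nothing is placed below rod 14, so it is least; from there rod 14 < rod 3; rod 3 < rod 11; rod 11 < rod 16; rod 16 < rod 4; rod 4 < rod 9; rod 9 < rod 12; rod 12 < rod 13; rod 13 < rod 15; rod 15 < rod 8; rod 8 < rod 17; rod 17 < rod 10, each given directly.

rod 14 < rod 3 < rod 11 < rod 16 < rod 4 < rod 9 < rod 12 < rod 13 < rod 15 < rod 8 < rod 17 < rod 10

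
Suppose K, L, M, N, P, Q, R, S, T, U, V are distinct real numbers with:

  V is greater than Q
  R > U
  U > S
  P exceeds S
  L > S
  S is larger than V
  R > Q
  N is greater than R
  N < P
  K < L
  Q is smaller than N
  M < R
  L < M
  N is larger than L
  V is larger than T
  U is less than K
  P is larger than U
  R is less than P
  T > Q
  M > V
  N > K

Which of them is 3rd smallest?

V

Chaining the given pairs: Q < T < V < S < U < K < L < M < R < N < P.
The 3rd smallest is V.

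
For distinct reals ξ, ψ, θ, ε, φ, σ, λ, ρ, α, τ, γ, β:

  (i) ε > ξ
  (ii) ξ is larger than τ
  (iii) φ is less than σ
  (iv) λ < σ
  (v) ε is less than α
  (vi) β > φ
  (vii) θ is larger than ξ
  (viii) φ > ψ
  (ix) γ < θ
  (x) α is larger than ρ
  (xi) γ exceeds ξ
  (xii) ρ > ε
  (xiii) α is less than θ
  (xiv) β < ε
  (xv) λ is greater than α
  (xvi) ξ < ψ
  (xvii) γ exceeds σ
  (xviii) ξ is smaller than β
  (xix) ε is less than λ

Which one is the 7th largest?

ε

Chaining the given pairs: τ < ξ < ψ < φ < β < ε < ρ < α < λ < σ < γ < θ.
Counting 7 from the largest end gives ε.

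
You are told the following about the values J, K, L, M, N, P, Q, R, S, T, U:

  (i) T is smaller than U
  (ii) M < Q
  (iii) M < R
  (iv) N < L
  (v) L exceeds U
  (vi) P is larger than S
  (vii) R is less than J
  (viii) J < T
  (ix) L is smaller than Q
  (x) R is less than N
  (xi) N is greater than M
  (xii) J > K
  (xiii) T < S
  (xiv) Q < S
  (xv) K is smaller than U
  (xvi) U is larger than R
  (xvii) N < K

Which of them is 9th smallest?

Piecing the relations together gives one ordering: M < R < N < K < J < T < U < L < Q < S < P.
Counting 9 from the smallest end gives Q.

Q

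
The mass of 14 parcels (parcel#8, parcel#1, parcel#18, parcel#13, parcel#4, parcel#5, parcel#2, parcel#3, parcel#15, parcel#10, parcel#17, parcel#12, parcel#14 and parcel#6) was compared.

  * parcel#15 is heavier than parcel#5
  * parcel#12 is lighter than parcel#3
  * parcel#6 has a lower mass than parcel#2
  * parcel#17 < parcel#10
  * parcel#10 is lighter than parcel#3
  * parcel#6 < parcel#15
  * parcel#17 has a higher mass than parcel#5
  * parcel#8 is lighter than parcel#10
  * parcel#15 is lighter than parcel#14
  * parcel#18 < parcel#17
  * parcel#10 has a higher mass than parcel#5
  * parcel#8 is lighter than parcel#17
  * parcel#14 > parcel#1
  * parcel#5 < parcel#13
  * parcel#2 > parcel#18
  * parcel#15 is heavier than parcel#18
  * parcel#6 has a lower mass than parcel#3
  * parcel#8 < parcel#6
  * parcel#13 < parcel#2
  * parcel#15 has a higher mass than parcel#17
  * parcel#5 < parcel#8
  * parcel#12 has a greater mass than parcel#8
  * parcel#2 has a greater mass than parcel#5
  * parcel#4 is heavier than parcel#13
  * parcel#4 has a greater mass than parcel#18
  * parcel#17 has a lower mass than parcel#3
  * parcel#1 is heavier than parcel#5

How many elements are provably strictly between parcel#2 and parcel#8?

1

The relations place parcel#8 below parcel#2. An element lies strictly between them when it is forced above parcel#8 and also forced below parcel#2.
Above parcel#8: {parcel#6, parcel#17, parcel#15, parcel#12, parcel#10, parcel#14, parcel#3}. Below parcel#2: {parcel#5, parcel#13, parcel#18, parcel#6}.
Intersection: {parcel#6} — 1.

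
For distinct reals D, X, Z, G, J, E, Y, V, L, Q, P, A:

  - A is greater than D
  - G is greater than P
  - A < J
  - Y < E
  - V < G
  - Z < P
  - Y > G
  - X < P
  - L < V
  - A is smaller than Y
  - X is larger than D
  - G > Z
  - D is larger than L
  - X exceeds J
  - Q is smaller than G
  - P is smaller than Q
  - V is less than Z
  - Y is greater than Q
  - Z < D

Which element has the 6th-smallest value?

Chaining the given pairs: L < V < Z < D < A < J < X < P < Q < G < Y < E.
The 6th smallest is J.

J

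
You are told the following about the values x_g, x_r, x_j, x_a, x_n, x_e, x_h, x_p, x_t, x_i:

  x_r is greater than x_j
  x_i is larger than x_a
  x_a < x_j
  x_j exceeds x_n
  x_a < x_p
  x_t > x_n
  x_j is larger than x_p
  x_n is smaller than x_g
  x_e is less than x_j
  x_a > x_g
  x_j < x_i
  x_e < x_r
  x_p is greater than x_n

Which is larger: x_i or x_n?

x_i

x_n < x_g and x_g < x_a give x_n < x_a.
With x_a < x_p: x_n < x_g < x_a < x_p.
Then x_p < x_j extends the chain to x_j.
Then x_j < x_i extends the chain to x_i.
So x_n < x_i; x_i is the larger of the two.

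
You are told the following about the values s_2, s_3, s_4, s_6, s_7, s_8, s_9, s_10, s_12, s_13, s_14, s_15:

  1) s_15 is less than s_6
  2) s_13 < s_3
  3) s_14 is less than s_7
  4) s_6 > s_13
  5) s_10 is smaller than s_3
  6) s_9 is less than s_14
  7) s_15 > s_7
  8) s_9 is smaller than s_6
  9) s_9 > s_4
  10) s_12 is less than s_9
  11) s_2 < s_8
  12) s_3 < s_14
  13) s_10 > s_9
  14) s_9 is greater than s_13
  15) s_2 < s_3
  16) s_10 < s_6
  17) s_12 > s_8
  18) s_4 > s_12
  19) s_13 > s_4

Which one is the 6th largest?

s_10

The consecutive relations fix a unique order: s_2 < s_8 < s_12 < s_4 < s_13 < s_9 < s_10 < s_3 < s_14 < s_7 < s_15 < s_6.
The 6th largest is s_10.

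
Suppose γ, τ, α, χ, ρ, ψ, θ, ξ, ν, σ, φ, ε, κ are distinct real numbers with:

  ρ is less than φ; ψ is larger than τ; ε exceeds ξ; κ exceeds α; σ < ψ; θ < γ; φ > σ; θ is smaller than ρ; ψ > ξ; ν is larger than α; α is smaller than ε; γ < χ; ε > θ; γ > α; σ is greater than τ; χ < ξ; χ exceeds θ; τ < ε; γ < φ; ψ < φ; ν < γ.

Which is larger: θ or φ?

Link the given pairs in sequence: θ < γ; γ < χ; χ < ξ; ξ < ψ; ψ < φ.
Together: θ < γ < χ < ξ < ψ < φ.
So θ < φ; φ is the larger of the two.

φ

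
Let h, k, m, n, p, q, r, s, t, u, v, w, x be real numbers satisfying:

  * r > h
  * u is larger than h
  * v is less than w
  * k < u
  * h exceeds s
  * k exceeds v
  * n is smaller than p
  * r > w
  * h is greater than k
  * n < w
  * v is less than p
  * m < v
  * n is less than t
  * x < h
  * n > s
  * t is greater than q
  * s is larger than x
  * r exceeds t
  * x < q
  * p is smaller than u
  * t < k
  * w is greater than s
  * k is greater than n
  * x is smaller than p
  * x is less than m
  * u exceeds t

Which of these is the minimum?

Chaining upward from x: directly above it, m, s, q, p, h; then v, n, t, w, u, r; then k.
That covers every other element, and nothing is given below x, so x is the minimum.

x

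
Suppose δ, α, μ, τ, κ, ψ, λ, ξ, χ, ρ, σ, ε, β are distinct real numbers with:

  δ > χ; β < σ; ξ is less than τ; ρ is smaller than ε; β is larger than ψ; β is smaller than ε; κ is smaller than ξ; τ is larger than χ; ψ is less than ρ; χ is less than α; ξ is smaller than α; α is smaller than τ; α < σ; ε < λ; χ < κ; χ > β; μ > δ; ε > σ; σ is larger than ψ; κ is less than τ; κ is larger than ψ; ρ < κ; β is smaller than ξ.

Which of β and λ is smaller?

β

β < χ and χ < κ give β < κ.
Then κ < ξ extends the chain to ξ.
With ξ < α: β < χ < κ < ξ < α.
Then α < σ extends the chain to σ.
Then σ < ε extends the chain to ε.
With ε < λ: β < χ < κ < ξ < α < σ < ε < λ.
So β < λ; β is the smaller of the two.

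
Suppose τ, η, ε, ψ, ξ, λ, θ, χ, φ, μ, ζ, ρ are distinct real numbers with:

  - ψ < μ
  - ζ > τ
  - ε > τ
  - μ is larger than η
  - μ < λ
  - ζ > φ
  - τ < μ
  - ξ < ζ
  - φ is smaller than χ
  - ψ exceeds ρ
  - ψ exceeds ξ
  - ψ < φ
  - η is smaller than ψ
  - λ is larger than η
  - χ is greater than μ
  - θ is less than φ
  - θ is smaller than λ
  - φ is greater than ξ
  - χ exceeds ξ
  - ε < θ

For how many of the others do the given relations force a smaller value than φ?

From φ the given relations immediately reach ξ, ψ, θ.
From those, ε, η, ρ — 6 in total.
From those, τ — 7 in total.
Nothing else is reachable below φ; 7 in all.

7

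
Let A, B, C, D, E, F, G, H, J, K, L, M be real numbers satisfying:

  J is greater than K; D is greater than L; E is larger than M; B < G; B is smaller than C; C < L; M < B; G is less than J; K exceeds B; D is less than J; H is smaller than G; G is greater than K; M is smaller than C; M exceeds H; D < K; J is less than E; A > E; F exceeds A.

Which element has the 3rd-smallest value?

Chaining the given pairs: H < M < B < C < L < D < K < G < J < E < A < F.
Counting 3 from the smallest end gives B.

B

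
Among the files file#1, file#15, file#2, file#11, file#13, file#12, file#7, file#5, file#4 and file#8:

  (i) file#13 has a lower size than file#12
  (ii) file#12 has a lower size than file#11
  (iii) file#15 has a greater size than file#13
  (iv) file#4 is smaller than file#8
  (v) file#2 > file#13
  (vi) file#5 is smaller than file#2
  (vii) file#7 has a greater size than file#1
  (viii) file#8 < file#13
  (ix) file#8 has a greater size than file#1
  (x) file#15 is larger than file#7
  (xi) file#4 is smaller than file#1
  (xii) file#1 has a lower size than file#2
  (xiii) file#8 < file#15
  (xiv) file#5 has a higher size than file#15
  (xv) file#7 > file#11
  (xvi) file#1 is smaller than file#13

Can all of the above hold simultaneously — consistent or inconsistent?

consistent

Every relation is compatible with file#4 < file#1 < file#8 < file#13 < file#12 < file#11 < file#7 < file#15 < file#5 < file#2; the set is consistent.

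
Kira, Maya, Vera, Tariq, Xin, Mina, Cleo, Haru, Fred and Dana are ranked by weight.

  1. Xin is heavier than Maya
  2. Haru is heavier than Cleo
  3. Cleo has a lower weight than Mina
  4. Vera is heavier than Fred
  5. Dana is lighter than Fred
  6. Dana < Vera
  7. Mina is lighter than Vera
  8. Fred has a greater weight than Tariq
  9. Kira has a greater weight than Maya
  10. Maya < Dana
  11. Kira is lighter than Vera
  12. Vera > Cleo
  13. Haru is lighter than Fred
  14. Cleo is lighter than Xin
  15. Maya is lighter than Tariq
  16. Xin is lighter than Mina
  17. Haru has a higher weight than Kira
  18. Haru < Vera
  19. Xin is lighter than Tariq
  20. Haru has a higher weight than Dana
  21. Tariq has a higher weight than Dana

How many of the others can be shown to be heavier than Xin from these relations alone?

From Xin the given relations immediately reach Tariq, Mina.
From those, Fred, Vera — 4 in total.
No other element is forced above Xin by the given relations, so the count is 4.

4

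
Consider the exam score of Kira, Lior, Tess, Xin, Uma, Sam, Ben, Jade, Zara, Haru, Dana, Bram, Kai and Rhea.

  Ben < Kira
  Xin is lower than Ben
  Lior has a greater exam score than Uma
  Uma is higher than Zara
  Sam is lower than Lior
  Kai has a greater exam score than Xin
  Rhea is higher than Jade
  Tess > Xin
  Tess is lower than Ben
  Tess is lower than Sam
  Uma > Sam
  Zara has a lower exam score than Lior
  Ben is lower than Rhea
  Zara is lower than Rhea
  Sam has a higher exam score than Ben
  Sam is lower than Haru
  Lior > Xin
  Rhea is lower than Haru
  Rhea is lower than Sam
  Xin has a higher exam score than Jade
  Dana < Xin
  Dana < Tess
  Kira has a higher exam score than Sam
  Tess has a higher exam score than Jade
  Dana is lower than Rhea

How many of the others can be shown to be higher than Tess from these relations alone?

7

The elements the relations force above Tess are Ben, Rhea, Sam, Uma, Lior, Kira, Haru — no chain reaches any other.
That is 7.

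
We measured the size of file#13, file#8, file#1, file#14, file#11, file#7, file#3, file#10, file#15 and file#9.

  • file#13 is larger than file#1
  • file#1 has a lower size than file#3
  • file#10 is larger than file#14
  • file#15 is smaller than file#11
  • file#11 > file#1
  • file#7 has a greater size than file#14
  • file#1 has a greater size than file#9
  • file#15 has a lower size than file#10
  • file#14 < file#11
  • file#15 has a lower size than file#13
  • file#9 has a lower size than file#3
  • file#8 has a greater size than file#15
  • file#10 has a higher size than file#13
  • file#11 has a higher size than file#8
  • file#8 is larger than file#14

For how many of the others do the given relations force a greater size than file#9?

5

From file#9 the given relations immediately reach file#1, file#3.
From those, file#11, file#13 — 4 in total.
From those, file#10 — 5 in total.
Nothing else is reachable above file#9; 5 in all.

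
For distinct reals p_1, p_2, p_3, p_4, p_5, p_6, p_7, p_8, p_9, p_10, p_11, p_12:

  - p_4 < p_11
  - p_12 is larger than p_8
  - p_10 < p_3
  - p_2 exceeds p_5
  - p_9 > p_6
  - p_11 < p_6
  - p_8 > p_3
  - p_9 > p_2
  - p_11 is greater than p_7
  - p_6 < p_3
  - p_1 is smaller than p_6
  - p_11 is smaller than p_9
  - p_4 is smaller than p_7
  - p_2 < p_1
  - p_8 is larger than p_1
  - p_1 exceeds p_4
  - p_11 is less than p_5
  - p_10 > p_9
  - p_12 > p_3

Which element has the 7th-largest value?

p_1

Chaining the given pairs: p_4 < p_7 < p_11 < p_5 < p_2 < p_1 < p_6 < p_9 < p_10 < p_3 < p_8 < p_12.
Counting 7 from the largest end gives p_1.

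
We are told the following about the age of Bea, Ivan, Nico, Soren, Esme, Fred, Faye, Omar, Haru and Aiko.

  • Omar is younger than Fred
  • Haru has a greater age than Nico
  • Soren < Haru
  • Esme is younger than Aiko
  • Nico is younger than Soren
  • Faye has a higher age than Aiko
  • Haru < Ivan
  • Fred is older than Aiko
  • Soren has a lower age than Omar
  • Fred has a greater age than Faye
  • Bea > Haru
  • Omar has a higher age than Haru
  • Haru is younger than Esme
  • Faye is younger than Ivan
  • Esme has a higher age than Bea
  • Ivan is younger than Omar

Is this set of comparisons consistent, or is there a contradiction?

consistent

The single ordering Nico < Soren < Haru < Bea < Esme < Aiko < Faye < Ivan < Omar < Fred satisfies every listed relation, so no contradiction arises.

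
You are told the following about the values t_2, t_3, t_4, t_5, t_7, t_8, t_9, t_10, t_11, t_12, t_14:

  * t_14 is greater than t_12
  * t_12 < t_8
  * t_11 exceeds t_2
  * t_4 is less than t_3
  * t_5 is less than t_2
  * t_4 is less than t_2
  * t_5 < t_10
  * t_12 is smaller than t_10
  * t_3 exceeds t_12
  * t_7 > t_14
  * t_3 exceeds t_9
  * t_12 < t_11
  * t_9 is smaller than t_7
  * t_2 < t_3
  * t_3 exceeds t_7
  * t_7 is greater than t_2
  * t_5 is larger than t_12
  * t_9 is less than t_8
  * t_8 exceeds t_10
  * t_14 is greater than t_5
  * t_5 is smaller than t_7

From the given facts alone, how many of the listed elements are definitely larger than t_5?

7

From t_5 the given relations immediately reach t_2, t_10, t_14, t_7.
From those, t_11, t_8, t_3 — 7 in total.
Nothing else is reachable above t_5; 7 in all.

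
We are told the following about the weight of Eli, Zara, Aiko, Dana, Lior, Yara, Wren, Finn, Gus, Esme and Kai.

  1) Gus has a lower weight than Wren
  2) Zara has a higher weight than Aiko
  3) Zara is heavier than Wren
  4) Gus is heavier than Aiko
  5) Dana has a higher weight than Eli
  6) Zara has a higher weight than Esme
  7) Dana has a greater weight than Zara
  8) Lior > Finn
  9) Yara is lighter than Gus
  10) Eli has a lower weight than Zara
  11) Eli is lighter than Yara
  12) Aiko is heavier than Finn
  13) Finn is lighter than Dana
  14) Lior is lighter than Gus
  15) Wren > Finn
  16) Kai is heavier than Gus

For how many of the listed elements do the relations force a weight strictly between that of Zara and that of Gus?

1

Chaining upward from Gus reaches: Wren, Kai, Dana.
Chaining downward from Zara reaches: Finn, Eli, Yara, Lior, Aiko, Esme, Wren.
Strictly between Gus and Zara are those in both lists: Wren — 1 element.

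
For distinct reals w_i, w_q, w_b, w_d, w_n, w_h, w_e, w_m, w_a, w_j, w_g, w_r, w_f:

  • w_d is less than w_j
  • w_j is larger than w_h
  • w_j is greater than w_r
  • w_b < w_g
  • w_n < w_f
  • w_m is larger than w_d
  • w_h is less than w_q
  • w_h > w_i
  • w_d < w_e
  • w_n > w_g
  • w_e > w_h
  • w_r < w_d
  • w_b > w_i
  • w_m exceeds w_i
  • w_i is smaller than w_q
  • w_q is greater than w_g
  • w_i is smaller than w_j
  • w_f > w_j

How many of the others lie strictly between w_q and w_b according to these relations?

1

Chaining upward from w_b reaches: w_g, w_n, w_f.
Chaining downward from w_q reaches: w_i, w_g, w_h.
Strictly between w_b and w_q are those in both lists: w_g — 1 element.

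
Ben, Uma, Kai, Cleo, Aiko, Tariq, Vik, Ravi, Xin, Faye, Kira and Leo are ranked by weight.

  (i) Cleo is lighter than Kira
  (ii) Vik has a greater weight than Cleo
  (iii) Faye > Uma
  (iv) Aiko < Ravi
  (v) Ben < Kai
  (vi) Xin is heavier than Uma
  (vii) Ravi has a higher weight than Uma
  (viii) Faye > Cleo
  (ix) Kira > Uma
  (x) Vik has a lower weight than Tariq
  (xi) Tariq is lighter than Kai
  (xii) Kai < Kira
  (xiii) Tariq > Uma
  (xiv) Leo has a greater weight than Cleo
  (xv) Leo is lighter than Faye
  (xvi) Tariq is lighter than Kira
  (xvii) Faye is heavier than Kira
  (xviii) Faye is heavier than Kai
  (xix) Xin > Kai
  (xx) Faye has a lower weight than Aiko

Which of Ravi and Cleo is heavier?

Cleo < Vik and Vik < Tariq give Cleo < Tariq.
Then Tariq < Kai extends the chain to Kai.
With Kai < Faye: Cleo < Vik < Tariq < Kai < Faye.
Then Faye < Aiko extends the chain to Aiko.
Then Aiko < Ravi extends the chain to Ravi.
So Cleo < Ravi; Ravi is the heavier of the two.

Ravi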